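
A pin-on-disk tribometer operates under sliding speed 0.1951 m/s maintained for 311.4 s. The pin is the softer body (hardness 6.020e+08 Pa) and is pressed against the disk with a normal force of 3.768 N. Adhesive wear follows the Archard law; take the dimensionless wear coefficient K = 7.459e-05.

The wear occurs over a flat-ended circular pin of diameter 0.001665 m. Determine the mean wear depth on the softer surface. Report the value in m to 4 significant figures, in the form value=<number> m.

value=1.303e-05 m

All working math maintains full precision; intermediates appear rounded; rounded just once: four significant figures.
Distance covered L = v·t = 0.1951 m/s × 311.4 s = 60.75 m.
Contact area A = π·d²/4 = π·(0.001665 m)²/4 = 2.177e-06 m².
In SI base units, W = 3.768 N, H = 6.020e+08 Pa, K = 7.459e-05.
The Archard volume V = K·W·L/H = 7.459e-05 · 3.768 · 60.75 / 6.020e+08 = 2.836e-11 m³.
Depth h = V/A = 2.836e-11 / 2.177e-06 = 1.303e-05 m.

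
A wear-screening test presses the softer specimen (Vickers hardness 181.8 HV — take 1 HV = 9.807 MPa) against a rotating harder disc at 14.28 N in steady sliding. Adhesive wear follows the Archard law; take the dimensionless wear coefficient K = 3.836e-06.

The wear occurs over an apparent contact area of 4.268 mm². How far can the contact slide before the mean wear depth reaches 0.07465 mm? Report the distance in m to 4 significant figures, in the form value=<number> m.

Quoted intermediates are rounded, and all arithmetic keeps full float precision; rounded just once, at 4 significant figures.
Hardness H = 181.8 HV × 9.807 MPa/HV = 1783 MPa = 1.783e+09 Pa.
Contact area A = 4.268 mm² = 4.268e-06 m².
Depth limit h_lim = 0.07465 mm = 7.465e-05 m.
In SI base units, W = 14.28 N, H = 1.783e+09 Pa, K = 3.836e-06.
Volume at the limit: V_lim = h_lim·A = 7.465e-05 · 4.268e-06 = 3.186e-10 m³.
Life L = V_lim·H/(K·W) = 3.186e-10 · 1.783e+09 / (3.836e-06 · 14.28) = 1.037e+04 m.

value=1.037e+04 m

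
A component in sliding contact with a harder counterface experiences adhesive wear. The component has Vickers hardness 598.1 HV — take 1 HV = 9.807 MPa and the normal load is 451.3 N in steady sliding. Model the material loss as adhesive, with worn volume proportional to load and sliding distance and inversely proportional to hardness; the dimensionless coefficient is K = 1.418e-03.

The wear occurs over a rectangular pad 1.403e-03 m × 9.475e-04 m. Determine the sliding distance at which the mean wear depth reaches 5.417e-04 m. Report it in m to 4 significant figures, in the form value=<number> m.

Intermediates are printed rounded; all working math runs at exact precision — rounded once at the end: four significant digits.
Hardness H = 598.1 HV × 9.807 MPa/HV = 5866 MPa = 5.866e+09 Pa.
Contact area A = 1.403e-03 m × 9.475e-04 m = 1.329e-06 m².
Restated in SI base units: W = 451.3 N, H = 5.866e+09 Pa, K = 1.418e-03.
Volume at the limit: V_lim = h_lim·A = 5.417e-04 · 1.329e-06 = 7.201e-10 m³.
Thus life L = V_lim·H/(K·W) = 7.201e-10 · 5.866e+09 / (1.418e-03 · 451.3) = 6.600 m.

value=6.600 m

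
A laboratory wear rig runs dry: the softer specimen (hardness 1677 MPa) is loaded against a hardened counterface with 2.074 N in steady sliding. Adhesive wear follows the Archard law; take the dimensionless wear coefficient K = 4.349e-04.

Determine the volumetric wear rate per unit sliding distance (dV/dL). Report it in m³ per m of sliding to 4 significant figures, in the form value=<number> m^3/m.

value=5.379e-13 m^3/m

All working math holds full precision; intermediates are displayed rounded. Rounded once at the end to 4 significant digits.
Convert: Hardness H = 1677 MPa = 1.677e+09 Pa.
As SI base values: W = 2.074 N, H = 1.677e+09 Pa, K = 4.349e-04.
Rate of wear dV/dL = K·W/H, per unit distance: 4.349e-04 · 2.074 / 1.677e+09 = 5.379e-13 m³/m.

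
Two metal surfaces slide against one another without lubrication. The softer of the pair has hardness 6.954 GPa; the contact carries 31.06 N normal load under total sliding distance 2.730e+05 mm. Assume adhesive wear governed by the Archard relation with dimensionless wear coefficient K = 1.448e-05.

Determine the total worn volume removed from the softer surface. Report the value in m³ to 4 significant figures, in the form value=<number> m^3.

value=1.766e-11 m^3

Intermediate values are displayed rounded. Every step runs at exact precision, and one final rounding: 4 significant digits.
Sliding distance L = 2.730e+05 mm = 273.0 m.
Hardness H = 6.954 GPa = 6.954e+09 Pa.
Collected in SI base units: W = 31.06 N, H = 6.954e+09 Pa, K = 1.448e-05.
Archard relation: V = K·W·L/H = 1.448e-05 · 31.06 · 273.0 / 6.954e+09 = 1.766e-11 m³.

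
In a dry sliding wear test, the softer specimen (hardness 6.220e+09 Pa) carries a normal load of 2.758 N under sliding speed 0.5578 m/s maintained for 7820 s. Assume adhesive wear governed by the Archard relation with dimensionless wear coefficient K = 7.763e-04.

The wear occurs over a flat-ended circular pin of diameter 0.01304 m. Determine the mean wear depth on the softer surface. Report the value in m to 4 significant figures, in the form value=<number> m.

All working math keeps full float precision; printed values are rounded. Rounded just once: four significant figures.
Sliding distance L = v·t = 0.5578 m/s × 7820 s = 4362 m.
Contact area A = π·d²/4 = π·(0.01304 m)²/4 = 1.336e-04 m².
In SI base units: W = 2.758 N, H = 6.220e+09 Pa, K = 7.763e-04.
By Archard's law, V = K·W·L/H = 7.763e-04 · 2.758 · 4362 / 6.220e+09 = 1.501e-09 m³.
Depth h = V/A = 1.501e-09 / 1.336e-04 = 1.124e-05 m.

value=1.124e-05 m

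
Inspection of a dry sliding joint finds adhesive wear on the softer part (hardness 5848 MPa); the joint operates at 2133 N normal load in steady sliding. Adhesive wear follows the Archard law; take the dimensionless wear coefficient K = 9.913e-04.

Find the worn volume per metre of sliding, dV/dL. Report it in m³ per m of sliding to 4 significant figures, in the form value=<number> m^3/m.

value=3.616e-10 m^3/m

Shown intermediates are rounded — all working math holds full precision. Rounded just once: four significant figures.
Convert: Hardness H = 5848 MPa = 5.848e+09 Pa.
Collected in SI base units: W = 2133 N, H = 5.848e+09 Pa, K = 9.913e-04.
Wear rate dV/dL = K·W/H (no L dependence): 9.913e-04 · 2133 / 5.848e+09 = 3.616e-10 m³/m.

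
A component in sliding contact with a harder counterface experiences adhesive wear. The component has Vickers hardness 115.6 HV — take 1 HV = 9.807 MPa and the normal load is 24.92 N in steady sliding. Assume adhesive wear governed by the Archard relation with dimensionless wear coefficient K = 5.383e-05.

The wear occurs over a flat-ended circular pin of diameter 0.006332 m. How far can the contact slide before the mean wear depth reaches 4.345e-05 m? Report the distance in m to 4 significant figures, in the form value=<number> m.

The intermediates are printed rounded, and the algebra holds full float precision — a lone final rounding: 4 significant digits.
Hardness H = 115.6 HV × 9.807 MPa/HV = 1134 MPa = 1.134e+09 Pa.
Contact area A = π·d²/4 = π·(0.006332 m)²/4 = 3.149e-05 m².
In SI base units: W = 24.92 N, H = 1.134e+09 Pa, K = 5.383e-05.
Allowed volume V_lim = h_lim·A = 4.345e-05 · 3.149e-05 = 1.368e-09 m³.
Life L = V_lim·H/(K·W) = 1.368e-09 · 1.134e+09 / (5.383e-05 · 24.92) = 1156 m.

value=1156 m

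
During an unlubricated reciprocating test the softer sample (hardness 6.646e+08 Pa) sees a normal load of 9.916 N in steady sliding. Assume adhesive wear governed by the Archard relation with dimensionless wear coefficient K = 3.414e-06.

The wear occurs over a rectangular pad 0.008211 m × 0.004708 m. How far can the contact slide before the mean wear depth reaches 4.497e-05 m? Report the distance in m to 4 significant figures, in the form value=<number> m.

Each operation carries full precision; displayed values are rounded. Rounded once at the end: 4 significant digits.
Convert: Contact area A = 0.008211 m × 0.004708 m = 3.866e-05 m².
Restated in SI base units: W = 9.916 N, H = 6.646e+08 Pa, K = 3.414e-06.
Limit volume V_lim = h_lim·A = 4.497e-05 · 3.866e-05 = 1.738e-09 m³.
So the life L = V_lim·H/(K·W) = 1.738e-09 · 6.646e+08 / (3.414e-06 · 9.916) = 3.413e+04 m.

value=3.413e+04 m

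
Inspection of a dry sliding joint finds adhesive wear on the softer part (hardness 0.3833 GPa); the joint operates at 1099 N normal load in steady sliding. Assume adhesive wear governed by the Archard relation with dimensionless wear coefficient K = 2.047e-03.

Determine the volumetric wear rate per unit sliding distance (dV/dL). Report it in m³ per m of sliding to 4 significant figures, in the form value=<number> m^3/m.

Intermediate values are shown rounded. Every step maintains exact precision — rounded once at the end to four significant digits.
Convert: Hardness H = 0.3833 GPa = 3.833e+08 Pa.
SI base units throughout: W = 1099 N, H = 3.833e+08 Pa, K = 2.047e-03.
Wear rate dV/dL = K·W/H (independent of L): 2.047e-03 · 1099 / 3.833e+08 = 5.869e-09 m³/m.

value=5.869e-09 m^3/m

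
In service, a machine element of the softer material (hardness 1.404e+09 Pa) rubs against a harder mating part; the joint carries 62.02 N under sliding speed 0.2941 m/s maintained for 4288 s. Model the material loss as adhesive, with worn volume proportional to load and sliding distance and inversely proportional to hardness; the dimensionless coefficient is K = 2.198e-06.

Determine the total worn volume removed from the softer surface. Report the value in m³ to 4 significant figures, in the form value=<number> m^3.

value=1.224e-10 m^3

Printed values are rounded, and all working math keeps exact precision. Rounded once at the end to 4 significant figures.
Convert: The distance L = v·t = 0.2941 m/s × 4288 s = 1261 m.
Expressed in SI base units: W = 62.02 N, H = 1.404e+09 Pa, K = 2.198e-06.
By Archard's law, V = K·W·L/H = 2.198e-06 · 62.02 · 1261 / 1.404e+09 = 1.224e-10 m³.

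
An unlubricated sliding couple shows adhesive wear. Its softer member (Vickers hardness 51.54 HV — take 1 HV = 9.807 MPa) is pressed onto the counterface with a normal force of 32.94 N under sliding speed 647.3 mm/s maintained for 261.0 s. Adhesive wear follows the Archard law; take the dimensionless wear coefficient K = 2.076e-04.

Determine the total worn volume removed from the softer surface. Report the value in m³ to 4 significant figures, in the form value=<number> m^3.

Every step maintains full float precision; intermediates are shown rounded; rounded once at the end to 4 significant digits.
Convert: Sliding speed v = 647.3 mm/s = 0.6473 m/s. Sliding distance L = v·t = 0.6473 m/s × 261.0 s = 168.9 m.
Convert: Hardness H = 51.54 HV × 9.807 MPa/HV = 505.5 MPa = 5.055e+08 Pa.
In SI base units: W = 32.94 N, H = 5.055e+08 Pa, K = 2.076e-04.
Apply Archard: V = K·W·L/H = 2.076e-04 · 32.94 · 168.9 / 5.055e+08 = 2.286e-09 m³.

value=2.286e-09 m^3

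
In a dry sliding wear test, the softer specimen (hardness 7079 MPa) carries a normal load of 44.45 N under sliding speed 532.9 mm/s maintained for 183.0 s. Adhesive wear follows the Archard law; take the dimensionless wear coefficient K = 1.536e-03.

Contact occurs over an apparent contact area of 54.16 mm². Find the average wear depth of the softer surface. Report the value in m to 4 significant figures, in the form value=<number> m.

value=1.737e-05 m

Each operation holds full precision; intermediates are displayed rounded, and one final rounding, at four significant digits.
Convert: Sliding speed v = 532.9 mm/s = 0.5329 m/s. The distance L = v·t = 0.5329 m/s × 183.0 s = 97.52 m.
Convert: Hardness H = 7079 MPa = 7.079e+09 Pa.
Convert: Contact area A = 54.16 mm² = 5.416e-05 m².
In SI base units: W = 44.45 N, H = 7.079e+09 Pa, K = 1.536e-03.
Worn volume V = K·W·L/H = 1.536e-03 · 44.45 · 97.52 / 7.079e+09 = 9.406e-10 m³.
Depth of wear h = V/A = 9.406e-10 / 5.416e-05 = 1.737e-05 m.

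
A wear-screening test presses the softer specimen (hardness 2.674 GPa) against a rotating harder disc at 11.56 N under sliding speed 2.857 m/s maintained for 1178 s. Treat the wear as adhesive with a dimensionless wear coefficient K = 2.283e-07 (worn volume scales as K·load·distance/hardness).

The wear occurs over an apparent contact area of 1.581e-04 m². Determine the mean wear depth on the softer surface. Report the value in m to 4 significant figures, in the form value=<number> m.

The algebra carries exact precision, and shown intermediates are rounded — a lone final rounding to 4 significant digits.
Total distance L = v·t = 2.857 m/s × 1178 s = 3366 m.
Hardness H = 2.674 GPa = 2.674e+09 Pa.
Collected in SI base units: W = 11.56 N, H = 2.674e+09 Pa, K = 2.283e-07.
The Archard volume V = K·W·L/H = 2.283e-07 · 11.56 · 3366 / 2.674e+09 = 3.322e-12 m³.
Depth h = V/A = 3.322e-12 / 1.581e-04 = 2.101e-08 m.

value=2.101e-08 m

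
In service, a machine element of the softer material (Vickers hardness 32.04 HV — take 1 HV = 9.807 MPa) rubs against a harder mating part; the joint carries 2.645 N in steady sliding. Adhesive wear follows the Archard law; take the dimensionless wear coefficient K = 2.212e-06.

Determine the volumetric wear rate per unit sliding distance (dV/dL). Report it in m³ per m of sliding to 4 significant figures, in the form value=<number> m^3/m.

value=1.862e-14 m^3/m

Intermediates appear rounded; the computation carries full precision; one last rounding: four significant digits.
Convert: Hardness H = 32.04 HV × 9.807 MPa/HV = 314.2 MPa = 3.142e+08 Pa.
Expressed in SI base units: W = 2.645 N, H = 3.142e+08 Pa, K = 2.212e-06.
Sliding wear rate dV/dL = K·W/H (no L dependence): 2.212e-06 · 2.645 / 3.142e+08 = 1.862e-14 m³/m.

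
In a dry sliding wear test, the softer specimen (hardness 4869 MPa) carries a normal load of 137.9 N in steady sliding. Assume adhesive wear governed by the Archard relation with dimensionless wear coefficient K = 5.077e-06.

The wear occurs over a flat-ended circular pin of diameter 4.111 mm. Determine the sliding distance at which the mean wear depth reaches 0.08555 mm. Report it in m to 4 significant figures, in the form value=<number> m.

The intermediates appear rounded; every step runs at full float precision — one final rounding, at four significant figures.
Hardness H = 4869 MPa = 4.869e+09 Pa.
Pin diameter d = 4.111 mm = 0.004111 m. Contact area A = π·d²/4 = π·(0.004111 m)²/4 = 1.327e-05 m².
Depth limit h_lim = 0.08555 mm = 8.555e-05 m.
SI base units throughout: W = 137.9 N, H = 4.869e+09 Pa, K = 5.077e-06.
Wearable volume V_lim = h_lim·A = 8.555e-05 · 1.327e-05 = 1.136e-09 m³.
Sliding life L = V_lim·H/(K·W) = 1.136e-09 · 4.869e+09 / (5.077e-06 · 137.9) = 7897 m.

value=7897 m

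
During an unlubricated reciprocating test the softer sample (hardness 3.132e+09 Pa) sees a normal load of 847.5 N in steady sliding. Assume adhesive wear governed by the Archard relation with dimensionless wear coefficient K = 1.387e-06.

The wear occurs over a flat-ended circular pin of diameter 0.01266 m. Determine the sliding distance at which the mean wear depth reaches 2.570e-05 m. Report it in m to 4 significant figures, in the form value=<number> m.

All arithmetic keeps full precision, and intermediate values are printed rounded; rounded just once: 4 significant figures.
Convert: Contact area A = π·d²/4 = π·(0.01266 m)²/4 = 1.259e-04 m².
Collected in SI base units: W = 847.5 N, H = 3.132e+09 Pa, K = 1.387e-06.
At the depth limit, V_lim = h_lim·A = 2.570e-05 · 1.259e-04 = 3.235e-09 m³.
Thus life L = V_lim·H/(K·W) = 3.235e-09 · 3.132e+09 / (1.387e-06 · 847.5) = 8620 m.

value=8620 m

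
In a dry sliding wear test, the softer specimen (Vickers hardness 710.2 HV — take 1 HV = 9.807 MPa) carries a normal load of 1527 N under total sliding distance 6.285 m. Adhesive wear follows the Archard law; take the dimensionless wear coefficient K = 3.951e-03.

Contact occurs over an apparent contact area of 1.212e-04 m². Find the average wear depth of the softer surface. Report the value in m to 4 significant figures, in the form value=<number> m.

value=4.492e-05 m

All arithmetic holds full precision; intermediates are displayed rounded — rounded once at the end: four significant figures.
Hardness H = 710.2 HV × 9.807 MPa/HV = 6965 MPa = 6.965e+09 Pa.
SI base units throughout: W = 1527 N, H = 6.965e+09 Pa, K = 3.951e-03.
Apply Archard: V = K·W·L/H = 3.951e-03 · 1527 · 6.285 / 6.965e+09 = 5.444e-09 m³.
Average depth h = V/A = 5.444e-09 / 1.212e-04 = 4.492e-05 m.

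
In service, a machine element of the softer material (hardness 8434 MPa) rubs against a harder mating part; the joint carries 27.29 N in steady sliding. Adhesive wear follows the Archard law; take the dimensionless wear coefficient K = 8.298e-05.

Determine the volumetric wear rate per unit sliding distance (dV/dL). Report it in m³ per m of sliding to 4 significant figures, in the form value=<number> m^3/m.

value=2.685e-13 m^3/m

Intermediate values are displayed rounded; all working math keeps exact precision, and rounded just once to 4 significant figures.
Hardness H = 8434 MPa = 8.434e+09 Pa.
Restated in SI base units: W = 27.29 N, H = 8.434e+09 Pa, K = 8.298e-05.
Rate of wear dV/dL = K·W/H (no L dependence): 8.298e-05 · 27.29 / 8.434e+09 = 2.685e-13 m³/m.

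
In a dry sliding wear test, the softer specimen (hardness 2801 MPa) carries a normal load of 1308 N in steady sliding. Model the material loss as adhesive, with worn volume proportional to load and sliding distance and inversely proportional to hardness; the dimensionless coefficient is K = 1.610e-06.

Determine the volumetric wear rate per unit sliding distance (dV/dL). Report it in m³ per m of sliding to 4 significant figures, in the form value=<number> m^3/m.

Each operation keeps exact precision, and intermediates are printed rounded — a single final rounding: 4 significant digits.
Hardness H = 2801 MPa = 2.801e+09 Pa.
SI base units throughout: W = 1308 N, H = 2.801e+09 Pa, K = 1.610e-06.
Rate of wear dV/dL = K·W/H, so: 1.610e-06 · 1308 / 2.801e+09 = 7.518e-13 m³/m.

value=7.518e-13 m^3/m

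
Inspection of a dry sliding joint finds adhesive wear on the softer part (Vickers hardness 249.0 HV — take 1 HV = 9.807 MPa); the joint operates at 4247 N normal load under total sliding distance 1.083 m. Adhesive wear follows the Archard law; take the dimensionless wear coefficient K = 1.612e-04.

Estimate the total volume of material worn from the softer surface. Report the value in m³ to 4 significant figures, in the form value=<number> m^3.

value=3.036e-10 m^3

Every step holds full precision, and the intermediates are displayed rounded — one final rounding to 4 significant digits.
Convert: Hardness H = 249.0 HV × 9.807 MPa/HV = 2442 MPa = 2.442e+09 Pa.
Working in SI base units: W = 4247 N, H = 2.442e+09 Pa, K = 1.612e-04.
The Archard volume V = K·W·L/H = 1.612e-04 · 4247 · 1.083 / 2.442e+09 = 3.036e-10 m³.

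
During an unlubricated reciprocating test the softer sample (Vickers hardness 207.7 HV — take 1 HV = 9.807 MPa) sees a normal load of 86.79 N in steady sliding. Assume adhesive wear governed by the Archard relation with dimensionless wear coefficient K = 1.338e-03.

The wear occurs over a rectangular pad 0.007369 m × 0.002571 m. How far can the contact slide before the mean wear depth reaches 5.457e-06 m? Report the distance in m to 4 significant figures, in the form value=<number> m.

Intermediates appear rounded — the computation holds full float precision, and one last rounding: 4 significant digits.
Hardness H = 207.7 HV × 9.807 MPa/HV = 2037 MPa = 2.037e+09 Pa.
Contact area A = 0.007369 m × 0.002571 m = 1.895e-05 m².
In SI base units: W = 86.79 N, H = 2.037e+09 Pa, K = 1.338e-03.
Wearable volume V_lim = h_lim·A = 5.457e-06 · 1.895e-05 = 1.034e-10 m³.
Inverting, life L = V_lim·H/(K·W) = 1.034e-10 · 2.037e+09 / (1.338e-03 · 86.79) = 1.813 m.

value=1.813 m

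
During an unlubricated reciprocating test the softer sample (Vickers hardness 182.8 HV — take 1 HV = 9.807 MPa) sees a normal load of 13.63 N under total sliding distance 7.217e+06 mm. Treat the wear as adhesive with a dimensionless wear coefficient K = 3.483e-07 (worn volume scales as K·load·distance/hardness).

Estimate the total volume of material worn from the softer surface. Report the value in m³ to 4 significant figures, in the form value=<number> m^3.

value=1.911e-11 m^3

Intermediate values are printed rounded; the computation maintains full precision; rounded once at the end, at four significant digits.
Distance L = 7.217e+06 mm = 7217 m.
Hardness H = 182.8 HV × 9.807 MPa/HV = 1793 MPa = 1.793e+09 Pa.
Restated in SI base units: W = 13.63 N, H = 1.793e+09 Pa, K = 3.483e-07.
Worn volume V = K·W·L/H = 3.483e-07 · 13.63 · 7217 / 1.793e+09 = 1.911e-11 m³.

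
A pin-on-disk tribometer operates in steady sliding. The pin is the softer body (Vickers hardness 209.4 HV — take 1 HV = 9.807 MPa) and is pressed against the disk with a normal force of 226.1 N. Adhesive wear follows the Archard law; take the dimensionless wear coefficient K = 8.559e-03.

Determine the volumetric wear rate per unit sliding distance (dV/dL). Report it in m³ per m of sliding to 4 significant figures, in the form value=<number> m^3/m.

All arithmetic carries exact precision — the intermediates are displayed rounded; rounded just once to 4 significant figures.
Hardness H = 209.4 HV × 9.807 MPa/HV = 2054 MPa = 2.054e+09 Pa.
Expressed in SI base units: W = 226.1 N, H = 2.054e+09 Pa, K = 8.559e-03.
Rate of wear dV/dL = K·W/H, per unit distance: 8.559e-03 · 226.1 / 2.054e+09 = 9.423e-10 m³/m.

value=9.423e-10 m^3/m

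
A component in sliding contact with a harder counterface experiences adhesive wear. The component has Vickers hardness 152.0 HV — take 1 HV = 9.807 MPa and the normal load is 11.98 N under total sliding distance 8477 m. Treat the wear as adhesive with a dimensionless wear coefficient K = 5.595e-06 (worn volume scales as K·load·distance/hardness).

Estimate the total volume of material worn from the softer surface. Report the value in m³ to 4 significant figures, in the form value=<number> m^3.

value=3.812e-10 m^3

The computation maintains exact precision; intermediate values appear rounded; a lone final rounding: 4 significant digits.
Convert: Hardness H = 152.0 HV × 9.807 MPa/HV = 1491 MPa = 1.491e+09 Pa.
In SI base units, W = 11.98 N, H = 1.491e+09 Pa, K = 5.595e-06.
Worn volume V = K·W·L/H = 5.595e-06 · 11.98 · 8477 / 1.491e+09 = 3.812e-10 m³.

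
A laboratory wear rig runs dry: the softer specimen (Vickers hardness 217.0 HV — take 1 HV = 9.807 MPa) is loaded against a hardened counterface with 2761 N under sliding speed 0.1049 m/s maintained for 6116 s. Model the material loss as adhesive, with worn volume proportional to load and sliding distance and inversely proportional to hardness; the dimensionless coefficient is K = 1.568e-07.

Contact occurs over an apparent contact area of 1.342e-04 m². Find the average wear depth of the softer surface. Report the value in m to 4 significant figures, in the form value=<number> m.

The computation carries exact precision, and intermediate values are shown rounded; a lone final rounding, at four significant digits.
Distance L = v·t = 0.1049 m/s × 6116 s = 641.6 m.
Hardness H = 217.0 HV × 9.807 MPa/HV = 2128 MPa = 2.128e+09 Pa.
Collected in SI base units: W = 2761 N, H = 2.128e+09 Pa, K = 1.568e-07.
Archard volume V = K·W·L/H = 1.568e-07 · 2761 · 641.6 / 2.128e+09 = 1.305e-10 m³.
Wear depth h = V/A = 1.305e-10 / 1.342e-04 = 9.725e-07 m.

value=9.725e-07 m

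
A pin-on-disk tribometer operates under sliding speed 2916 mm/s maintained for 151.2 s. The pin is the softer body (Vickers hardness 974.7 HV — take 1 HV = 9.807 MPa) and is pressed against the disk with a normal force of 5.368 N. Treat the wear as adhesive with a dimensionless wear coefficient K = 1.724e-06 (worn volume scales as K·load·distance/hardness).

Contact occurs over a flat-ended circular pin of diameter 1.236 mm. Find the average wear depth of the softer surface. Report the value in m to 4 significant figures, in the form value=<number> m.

The algebra runs at full float precision — the intermediates are printed rounded — rounded just once: 4 significant digits.
Sliding speed v = 2916 mm/s = 2.916 m/s. Distance covered L = v·t = 2.916 m/s × 151.2 s = 440.9 m.
Hardness H = 974.7 HV × 9.807 MPa/HV = 9559 MPa = 9.559e+09 Pa.
Pin diameter d = 1.236 mm = 0.001236 m. Contact area A = π·d²/4 = π·(0.001236 m)²/4 = 1.200e-06 m².
As SI base values: W = 5.368 N, H = 9.559e+09 Pa, K = 1.724e-06.
By Archard's law, V = K·W·L/H = 1.724e-06 · 5.368 · 440.9 / 9.559e+09 = 4.269e-13 m³.
Average depth h = V/A = 4.269e-13 / 1.200e-06 = 3.558e-07 m.

value=3.558e-07 m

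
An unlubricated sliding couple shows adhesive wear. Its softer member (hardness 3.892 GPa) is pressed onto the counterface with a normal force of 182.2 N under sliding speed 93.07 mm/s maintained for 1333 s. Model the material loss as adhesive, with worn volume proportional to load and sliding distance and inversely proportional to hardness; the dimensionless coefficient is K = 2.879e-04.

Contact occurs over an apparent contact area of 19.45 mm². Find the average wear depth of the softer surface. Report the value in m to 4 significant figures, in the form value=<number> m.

All working math carries exact precision, and intermediate values appear rounded, and rounded just once: four significant figures.
Convert: Sliding speed v = 93.07 mm/s = 0.09307 m/s. Sliding distance L = v·t = 0.09307 m/s × 1333 s = 124.1 m.
Convert: Hardness H = 3.892 GPa = 3.892e+09 Pa.
Convert: Contact area A = 19.45 mm² = 1.945e-05 m².
SI base units throughout: W = 182.2 N, H = 3.892e+09 Pa, K = 2.879e-04.
By Archard's law, V = K·W·L/H = 2.879e-04 · 182.2 · 124.1 / 3.892e+09 = 1.672e-09 m³.
Mean depth h = V/A = 1.672e-09 / 1.945e-05 = 8.597e-05 m.

value=8.597e-05 m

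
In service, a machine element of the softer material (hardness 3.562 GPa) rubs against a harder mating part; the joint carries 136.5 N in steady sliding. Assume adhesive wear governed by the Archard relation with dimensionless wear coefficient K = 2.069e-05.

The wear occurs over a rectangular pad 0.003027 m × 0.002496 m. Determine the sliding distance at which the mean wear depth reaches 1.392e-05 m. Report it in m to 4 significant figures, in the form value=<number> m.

Intermediate values are printed rounded — every step carries full precision, and rounded just once, at 4 significant figures.
Hardness H = 3.562 GPa = 3.562e+09 Pa.
Contact area A = 0.003027 m × 0.002496 m = 7.555e-06 m².
Expressed in SI base units: W = 136.5 N, H = 3.562e+09 Pa, K = 2.069e-05.
Wearable volume V_lim = h_lim·A = 1.392e-05 · 7.555e-06 = 1.052e-10 m³.
So the life L = V_lim·H/(K·W) = 1.052e-10 · 3.562e+09 / (2.069e-05 · 136.5) = 132.6 m.

value=132.6 m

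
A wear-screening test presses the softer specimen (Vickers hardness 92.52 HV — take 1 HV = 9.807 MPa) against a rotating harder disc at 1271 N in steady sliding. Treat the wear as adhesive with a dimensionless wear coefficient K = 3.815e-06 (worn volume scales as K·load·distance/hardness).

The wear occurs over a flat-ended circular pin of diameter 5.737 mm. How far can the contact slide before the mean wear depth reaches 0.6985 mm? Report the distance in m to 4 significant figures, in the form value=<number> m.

Printed values are rounded — every step maintains exact precision; rounded once at the end: four significant digits.
Convert: Hardness H = 92.52 HV × 9.807 MPa/HV = 907.3 MPa = 9.073e+08 Pa.
Convert: Pin diameter d = 5.737 mm = 0.005737 m. Contact area A = π·d²/4 = π·(0.005737 m)²/4 = 2.585e-05 m².
Convert: Depth limit h_lim = 0.6985 mm = 6.985e-04 m.
In SI base units: W = 1271 N, H = 9.073e+08 Pa, K = 3.815e-06.
Permissible volume V_lim = h_lim·A = 6.985e-04 · 2.585e-05 = 1.806e-08 m³.
Thus life L = V_lim·H/(K·W) = 1.806e-08 · 9.073e+08 / (3.815e-06 · 1271) = 3379 m.

value=3379 m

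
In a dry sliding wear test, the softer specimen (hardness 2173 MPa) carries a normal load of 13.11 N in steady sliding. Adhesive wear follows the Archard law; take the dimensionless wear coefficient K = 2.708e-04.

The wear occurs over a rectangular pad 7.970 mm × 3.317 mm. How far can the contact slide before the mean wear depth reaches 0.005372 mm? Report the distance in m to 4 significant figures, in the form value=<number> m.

value=86.93 m

The algebra holds exact precision — intermediate values appear rounded. Rounded just once: 4 significant digits.
Convert: Hardness H = 2173 MPa = 2.173e+09 Pa.
Convert: Pad sides 7.970 mm × 3.317 mm = 0.007970 m × 0.003317 m. Contact area A = 0.007970 m × 0.003317 m = 2.644e-05 m².
Convert: Depth limit h_lim = 0.005372 mm = 5.372e-06 m.
In SI base units, W = 13.11 N, H = 2.173e+09 Pa, K = 2.708e-04.
Limit volume V_lim = h_lim·A = 5.372e-06 · 2.644e-05 = 1.420e-10 m³.
Sliding life L = V_lim·H/(K·W) = 1.420e-10 · 2.173e+09 / (2.708e-04 · 13.11) = 86.93 m.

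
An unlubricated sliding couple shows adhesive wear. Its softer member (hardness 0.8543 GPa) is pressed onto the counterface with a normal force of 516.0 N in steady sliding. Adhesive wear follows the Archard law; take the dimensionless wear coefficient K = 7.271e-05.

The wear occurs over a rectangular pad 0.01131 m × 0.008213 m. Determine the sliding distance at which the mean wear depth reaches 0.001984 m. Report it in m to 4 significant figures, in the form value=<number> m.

Quoted intermediates are rounded — all working math maintains full precision, and rounded just once, at four significant figures.
Hardness H = 0.8543 GPa = 8.543e+08 Pa.
Contact area A = 0.01131 m × 0.008213 m = 9.289e-05 m².
Restated in SI base units: W = 516.0 N, H = 8.543e+08 Pa, K = 7.271e-05.
Limit volume V_lim = h_lim·A = 0.001984 · 9.289e-05 = 1.843e-07 m³.
Thus life L = V_lim·H/(K·W) = 1.843e-07 · 8.543e+08 / (7.271e-05 · 516.0) = 4196 m.

value=4196 m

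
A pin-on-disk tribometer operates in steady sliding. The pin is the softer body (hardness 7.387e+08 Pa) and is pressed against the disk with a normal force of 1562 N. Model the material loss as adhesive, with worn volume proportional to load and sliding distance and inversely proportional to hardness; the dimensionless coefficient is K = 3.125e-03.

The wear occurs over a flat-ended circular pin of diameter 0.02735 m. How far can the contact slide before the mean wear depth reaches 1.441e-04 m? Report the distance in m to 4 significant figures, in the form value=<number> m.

All arithmetic maintains full float precision. Intermediate values are displayed rounded — rounded just once, at 4 significant figures.
Convert: Contact area A = π·d²/4 = π·(0.02735 m)²/4 = 5.875e-04 m².
Working in SI base units: W = 1562 N, H = 7.387e+08 Pa, K = 3.125e-03.
Volume at the limit: V_lim = h_lim·A = 1.441e-04 · 5.875e-04 = 8.466e-08 m³.
Life L = V_lim·H/(K·W) = 8.466e-08 · 7.387e+08 / (3.125e-03 · 1562) = 12.81 m.

value=12.81 m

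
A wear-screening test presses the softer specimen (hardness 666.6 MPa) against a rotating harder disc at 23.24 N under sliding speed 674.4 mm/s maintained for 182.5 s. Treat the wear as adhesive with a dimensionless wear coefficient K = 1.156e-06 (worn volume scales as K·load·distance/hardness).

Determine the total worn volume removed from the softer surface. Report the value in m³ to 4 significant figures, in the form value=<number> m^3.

The algebra runs at exact precision; intermediate values are displayed rounded; rounded once at the end: four significant figures.
Sliding speed v = 674.4 mm/s = 0.6744 m/s. The distance L = v·t = 0.6744 m/s × 182.5 s = 123.1 m.
Hardness H = 666.6 MPa = 6.666e+08 Pa.
Collected in SI base units: W = 23.24 N, H = 6.666e+08 Pa, K = 1.156e-06.
By Archard's law, V = K·W·L/H = 1.156e-06 · 23.24 · 123.1 / 6.666e+08 = 4.960e-12 m³.

value=4.960e-12 m^3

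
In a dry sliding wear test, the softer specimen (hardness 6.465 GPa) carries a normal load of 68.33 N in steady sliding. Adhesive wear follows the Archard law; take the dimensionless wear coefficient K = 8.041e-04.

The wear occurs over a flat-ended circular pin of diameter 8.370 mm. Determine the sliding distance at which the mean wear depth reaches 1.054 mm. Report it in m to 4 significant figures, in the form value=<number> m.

Displayed values are rounded; the computation carries full float precision — rounded once at the end to 4 significant digits.
Convert: Hardness H = 6.465 GPa = 6.465e+09 Pa.
Convert: Pin diameter d = 8.370 mm = 0.008370 m. Contact area A = π·d²/4 = π·(0.008370 m)²/4 = 5.502e-05 m².
Convert: Depth limit h_lim = 1.054 mm = 0.001054 m.
Working in SI base units: W = 68.33 N, H = 6.465e+09 Pa, K = 8.041e-04.
Limit volume V_lim = h_lim·A = 0.001054 · 5.502e-05 = 5.799e-08 m³.
So the life L = V_lim·H/(K·W) = 5.799e-08 · 6.465e+09 / (8.041e-04 · 68.33) = 6824 m.

value=6824 m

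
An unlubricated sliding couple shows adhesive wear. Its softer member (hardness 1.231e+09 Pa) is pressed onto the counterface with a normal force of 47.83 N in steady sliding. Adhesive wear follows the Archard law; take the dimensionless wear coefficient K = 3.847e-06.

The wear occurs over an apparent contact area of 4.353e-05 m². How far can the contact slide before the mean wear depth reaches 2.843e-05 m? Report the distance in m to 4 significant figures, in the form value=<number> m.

value=8279 m

The algebra holds full precision — intermediate values are displayed rounded, and a lone final rounding to four significant digits.
Restated in SI base units: W = 47.83 N, H = 1.231e+09 Pa, K = 3.847e-06.
Volume at the limit: V_lim = h_lim·A = 2.843e-05 · 4.353e-05 = 1.238e-09 m³.
Inverting, life L = V_lim·H/(K·W) = 1.238e-09 · 1.231e+09 / (3.847e-06 · 47.83) = 8279 m.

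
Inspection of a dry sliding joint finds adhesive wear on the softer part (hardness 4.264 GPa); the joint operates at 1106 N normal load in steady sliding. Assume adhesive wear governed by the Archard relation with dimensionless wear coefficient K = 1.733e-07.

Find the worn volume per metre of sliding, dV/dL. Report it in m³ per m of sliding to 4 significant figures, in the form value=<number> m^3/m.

value=4.495e-14 m^3/m

The intermediates are shown rounded; every step maintains full float precision. Rounded just once, at four significant figures.
Convert: Hardness H = 4.264 GPa = 4.264e+09 Pa.
SI base units throughout: W = 1106 N, H = 4.264e+09 Pa, K = 1.733e-07.
The wear rate dV/dL = K·W/H, so: 1.733e-07 · 1106 / 4.264e+09 = 4.495e-14 m³/m.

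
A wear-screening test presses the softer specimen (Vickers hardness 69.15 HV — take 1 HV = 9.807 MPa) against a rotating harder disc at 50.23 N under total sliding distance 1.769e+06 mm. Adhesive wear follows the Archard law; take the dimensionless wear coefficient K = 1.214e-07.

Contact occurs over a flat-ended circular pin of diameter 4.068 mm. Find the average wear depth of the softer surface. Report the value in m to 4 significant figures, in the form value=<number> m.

value=1.224e-06 m

The intermediates are shown rounded. Every step maintains exact precision — rounded just once, at 4 significant figures.
Total distance L = 1.769e+06 mm = 1769 m.
Hardness H = 69.15 HV × 9.807 MPa/HV = 678.2 MPa = 6.782e+08 Pa.
Pin diameter d = 4.068 mm = 0.004068 m. Contact area A = π·d²/4 = π·(0.004068 m)²/4 = 1.300e-05 m².
As SI base values: W = 50.23 N, H = 6.782e+08 Pa, K = 1.214e-07.
Volume removed: V = K·W·L/H = 1.214e-07 · 50.23 · 1769 / 6.782e+08 = 1.591e-11 m³.
Mean depth h = V/A = 1.591e-11 / 1.300e-05 = 1.224e-06 m.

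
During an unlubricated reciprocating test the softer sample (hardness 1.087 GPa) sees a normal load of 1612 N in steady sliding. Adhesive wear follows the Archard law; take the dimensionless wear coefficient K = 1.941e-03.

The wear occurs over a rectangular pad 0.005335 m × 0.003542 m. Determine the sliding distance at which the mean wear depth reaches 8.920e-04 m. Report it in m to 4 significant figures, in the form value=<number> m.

The algebra carries full precision — intermediates are shown rounded; one final rounding: four significant digits.
Convert: Hardness H = 1.087 GPa = 1.087e+09 Pa.
Convert: Contact area A = 0.005335 m × 0.003542 m = 1.890e-05 m².
In SI base units, W = 1612 N, H = 1.087e+09 Pa, K = 1.941e-03.
Permissible volume V_lim = h_lim·A = 8.920e-04 · 1.890e-05 = 1.686e-08 m³.
Inverting, life L = V_lim·H/(K·W) = 1.686e-08 · 1.087e+09 / (1.941e-03 · 1612) = 5.856 m.

value=5.856 m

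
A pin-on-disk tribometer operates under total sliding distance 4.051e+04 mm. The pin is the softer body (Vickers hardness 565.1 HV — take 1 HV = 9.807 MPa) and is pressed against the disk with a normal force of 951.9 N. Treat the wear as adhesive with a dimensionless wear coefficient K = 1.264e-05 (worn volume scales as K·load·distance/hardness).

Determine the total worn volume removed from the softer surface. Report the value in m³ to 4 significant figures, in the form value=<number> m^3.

The computation keeps full float precision; the intermediates are shown rounded; a lone final rounding to four significant figures.
Path length L = 4.051e+04 mm = 40.51 m.
Hardness H = 565.1 HV × 9.807 MPa/HV = 5542 MPa = 5.542e+09 Pa.
In SI base units: W = 951.9 N, H = 5.542e+09 Pa, K = 1.264e-05.
Wear volume V = K·W·L/H = 1.264e-05 · 951.9 · 40.51 / 5.542e+09 = 8.795e-11 m³.

value=8.795e-11 m^3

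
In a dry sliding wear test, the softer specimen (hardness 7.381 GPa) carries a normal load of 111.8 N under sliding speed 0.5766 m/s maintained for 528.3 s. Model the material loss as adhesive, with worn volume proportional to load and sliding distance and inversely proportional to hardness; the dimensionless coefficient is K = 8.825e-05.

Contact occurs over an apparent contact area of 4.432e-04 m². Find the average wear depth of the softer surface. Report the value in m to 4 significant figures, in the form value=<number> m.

value=9.187e-07 m

Each operation runs at exact precision, and intermediates are shown rounded. Rounded just once, at 4 significant figures.
Convert: The distance L = v·t = 0.5766 m/s × 528.3 s = 304.6 m.
Convert: Hardness H = 7.381 GPa = 7.381e+09 Pa.
As SI base values: W = 111.8 N, H = 7.381e+09 Pa, K = 8.825e-05.
Archard volume V = K·W·L/H = 8.825e-05 · 111.8 · 304.6 / 7.381e+09 = 4.072e-10 m³.
Mean depth h = V/A = 4.072e-10 / 4.432e-04 = 9.187e-07 m.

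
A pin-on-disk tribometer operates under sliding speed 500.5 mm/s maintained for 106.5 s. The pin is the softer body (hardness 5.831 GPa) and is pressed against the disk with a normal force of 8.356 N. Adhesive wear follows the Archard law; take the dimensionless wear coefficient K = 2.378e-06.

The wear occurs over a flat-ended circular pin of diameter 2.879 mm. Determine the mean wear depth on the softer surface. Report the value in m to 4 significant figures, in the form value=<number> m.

Printed values are rounded — every step keeps full float precision, and a lone final rounding: four significant digits.
Convert: Sliding speed v = 500.5 mm/s = 0.5005 m/s. Path length L = v·t = 0.5005 m/s × 106.5 s = 53.30 m.
Convert: Hardness H = 5.831 GPa = 5.831e+09 Pa.
Convert: Pin diameter d = 2.879 mm = 0.002879 m. Contact area A = π·d²/4 = π·(0.002879 m)²/4 = 6.510e-06 m².
Expressed in SI base units: W = 8.356 N, H = 5.831e+09 Pa, K = 2.378e-06.
Archard relation: V = K·W·L/H = 2.378e-06 · 8.356 · 53.30 / 5.831e+09 = 1.816e-13 m³.
Average depth h = V/A = 1.816e-13 / 6.510e-06 = 2.790e-08 m.

value=2.790e-08 m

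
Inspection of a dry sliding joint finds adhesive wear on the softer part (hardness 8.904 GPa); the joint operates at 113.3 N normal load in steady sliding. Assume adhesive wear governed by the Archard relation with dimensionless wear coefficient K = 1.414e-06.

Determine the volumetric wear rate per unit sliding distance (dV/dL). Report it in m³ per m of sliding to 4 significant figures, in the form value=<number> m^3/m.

value=1.799e-14 m^3/m

Intermediate values are displayed rounded, and every step runs at full precision — a single final rounding to four significant digits.
Convert: Hardness H = 8.904 GPa = 8.904e+09 Pa.
In SI base units: W = 113.3 N, H = 8.904e+09 Pa, K = 1.414e-06.
Wear rate dV/dL = K·W/H (independent of L): 1.414e-06 · 113.3 / 8.904e+09 = 1.799e-14 m³/m.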